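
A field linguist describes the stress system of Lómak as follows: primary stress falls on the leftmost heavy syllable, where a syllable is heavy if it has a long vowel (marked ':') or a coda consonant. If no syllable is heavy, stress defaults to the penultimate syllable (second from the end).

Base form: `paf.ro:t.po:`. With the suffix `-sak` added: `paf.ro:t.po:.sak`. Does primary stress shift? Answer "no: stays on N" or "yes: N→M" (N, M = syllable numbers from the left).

Base `paf.ro:t.po:` (3 syllables):
  Weights: 1 paf H, 2 ro:t H, 3 po: H.
  Heavy syllables in the domain: 1, 2, 3. The leftmost is syllable 1 (paf).
  → primary stress on syllable 1.
Suffixed `paf.ro:t.po:.sak` (4 syllables):
  Weights: 1 paf H, 2 ro:t H, 3 po: H, 4 sak H.
  Heavy syllables in the domain: 1, 2, 3, 4. The leftmost is syllable 1 (paf).
  → primary stress on syllable 1.

no: stays on 1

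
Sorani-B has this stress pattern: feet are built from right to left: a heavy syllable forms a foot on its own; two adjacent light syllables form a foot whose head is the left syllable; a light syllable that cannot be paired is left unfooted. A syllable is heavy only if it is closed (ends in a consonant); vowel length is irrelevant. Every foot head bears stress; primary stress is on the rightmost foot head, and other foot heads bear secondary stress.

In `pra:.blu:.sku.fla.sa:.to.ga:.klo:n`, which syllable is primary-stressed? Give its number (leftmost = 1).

8

Weights: 1 pra: L, 2 blu: L, 3 sku L, 4 fla L, 5 sa: L, 6 to L, 7 ga: L, 8 klo:n H.
Parse right to left (heavy = foot alone; LL = one foot; stranded L unfooted): pra: (ˈblu:.sku) (ˈfla.sa:) (ˈto.ga:) (ˈklo:n).
Foot heads: 2, 4, 6, 8.
Primary stress on the rightmost head = syllable 8.
Primary stress: syllable 8 → pra:.blu:.sku.fla.sa:.to.ga:.ˈklo:n.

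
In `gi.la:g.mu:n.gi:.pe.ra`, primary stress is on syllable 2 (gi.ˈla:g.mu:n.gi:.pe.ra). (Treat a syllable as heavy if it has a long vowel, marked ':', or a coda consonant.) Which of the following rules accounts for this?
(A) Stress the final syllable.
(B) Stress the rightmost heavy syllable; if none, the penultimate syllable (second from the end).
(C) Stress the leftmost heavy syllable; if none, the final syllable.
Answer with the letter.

Rule A → syllable 6 (observed: 2).
Rule B → syllable 4 (observed: 2).
Rule C → syllable 2 ✓.

C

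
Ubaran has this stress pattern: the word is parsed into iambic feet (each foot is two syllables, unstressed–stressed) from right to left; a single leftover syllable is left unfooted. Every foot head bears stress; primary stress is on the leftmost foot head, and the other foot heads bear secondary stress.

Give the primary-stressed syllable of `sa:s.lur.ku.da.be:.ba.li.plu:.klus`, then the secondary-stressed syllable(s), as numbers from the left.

Parse right to left into iambic (σˈσ) feet: sa:s (lur.ˈku) (da.ˈbe:) (ba.ˈli) (plu:.ˈklus). Syllable 1 is left unfooted.
Foot heads (stressed positions): 3, 5, 7, 9.
End Rule Leftmost: primary stress on the leftmost head = syllable 3.
Secondary stress on 5, 7, 9: sa:s.lur.ˈku.da.ˌbe:.ba.ˌli.plu:.ˌklus.

primary 3, secondary 5, 7, 9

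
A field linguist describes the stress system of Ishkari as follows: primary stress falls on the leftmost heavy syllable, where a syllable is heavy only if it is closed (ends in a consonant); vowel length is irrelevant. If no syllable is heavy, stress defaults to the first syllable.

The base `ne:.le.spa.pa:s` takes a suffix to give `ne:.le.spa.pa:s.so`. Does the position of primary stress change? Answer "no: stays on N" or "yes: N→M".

Base `ne:.le.spa.pa:s` (4 syllables):
  Weights: 1 ne: L, 2 le L, 3 spa L, 4 pa:s H.
  Heavy syllables in the domain: 4. The leftmost is syllable 4 (pa:s).
  → primary stress on syllable 4.
Suffixed `ne:.le.spa.pa:s.so` (5 syllables):
  Weights: 1 ne: L, 2 le L, 3 spa L, 4 pa:s H, 5 so L.
  Heavy syllables in the domain: 4. The leftmost is syllable 4 (pa:s).
  → primary stress on syllable 4.

no: stays on 4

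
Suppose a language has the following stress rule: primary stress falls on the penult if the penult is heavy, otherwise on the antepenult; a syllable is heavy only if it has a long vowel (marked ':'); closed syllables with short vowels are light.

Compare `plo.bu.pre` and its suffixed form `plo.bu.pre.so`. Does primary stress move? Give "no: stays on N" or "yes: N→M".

yes: 1→2

Base `plo.bu.pre` (3 syllables):
  Weights: 1 plo L, 2 bu L, 3 pre L.
  The penult (syllable 2, bu) is light, so stress falls on the antepenult (syllable 1, plo).
  → primary stress on syllable 1.
Suffixed `plo.bu.pre.so` (4 syllables):
  Weights: 2 bu L, 3 pre L, 4 so L.
  The penult (syllable 3, pre) is light, so stress falls on the antepenult (syllable 2, bu).
  → primary stress on syllable 2.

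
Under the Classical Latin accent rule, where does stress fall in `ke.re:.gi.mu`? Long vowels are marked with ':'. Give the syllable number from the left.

2

Classical Latin: stress the penult if heavy (long vowel or closed), else the antepenult.
Weights: 2 re: H, 3 gi L, 4 mu L.
The penult (syllable 3, gi) is light, so stress falls on the antepenult (syllable 2, re:).
Stress on syllable 2: ke.ˈre:.gi.mu.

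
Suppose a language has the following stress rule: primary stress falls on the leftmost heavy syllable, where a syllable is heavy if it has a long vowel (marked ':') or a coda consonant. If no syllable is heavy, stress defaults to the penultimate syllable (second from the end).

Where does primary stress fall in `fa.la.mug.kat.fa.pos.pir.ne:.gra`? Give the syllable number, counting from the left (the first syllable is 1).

3

Weights: 1 fa L, 2 la L, 3 mug H, 4 kat H, 5 fa L, 6 pos H, 7 pir H, 8 ne: H, 9 gra L.
Heavy syllables in the domain: 3, 4, 6, 7, 8. The leftmost is syllable 3 (mug).
Primary stress: syllable 3 → fa.la.ˈmug.kat.fa.pos.pir.ne:.gra.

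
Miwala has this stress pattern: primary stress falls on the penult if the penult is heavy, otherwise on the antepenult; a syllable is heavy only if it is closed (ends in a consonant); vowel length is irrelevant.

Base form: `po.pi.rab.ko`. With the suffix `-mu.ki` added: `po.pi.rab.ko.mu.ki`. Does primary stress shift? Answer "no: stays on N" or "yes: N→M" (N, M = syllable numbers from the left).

Base `po.pi.rab.ko` (4 syllables):
  Weights: 2 pi L, 3 rab H, 4 ko L.
  The penult (syllable 3, rab) is heavy, so it takes stress.
  → primary stress on syllable 3.
Suffixed `po.pi.rab.ko.mu.ki` (6 syllables):
  Weights: 4 ko L, 5 mu L, 6 ki L.
  The penult (syllable 5, mu) is light, so stress falls on the antepenult (syllable 4, ko).
  → primary stress on syllable 4.

yes: 3→4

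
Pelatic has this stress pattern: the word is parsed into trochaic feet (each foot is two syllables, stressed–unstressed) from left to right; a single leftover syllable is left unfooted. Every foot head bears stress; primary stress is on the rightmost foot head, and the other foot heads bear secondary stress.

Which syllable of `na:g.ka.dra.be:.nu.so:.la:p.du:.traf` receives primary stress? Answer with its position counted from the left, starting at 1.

Parse left to right into trochaic (ˈσσ) feet: (ˈna:g.ka) (ˈdra.be:) (ˈnu.so:) (ˈla:p.du:) traf. Syllable 9 is left unfooted.
Foot heads (stressed positions): 1, 3, 5, 7.
End Rule Rightmost: primary stress on the rightmost head = syllable 7.
Primary stress: syllable 7 → na:g.ka.dra.be:.nu.so:.ˈla:p.du:.traf.

7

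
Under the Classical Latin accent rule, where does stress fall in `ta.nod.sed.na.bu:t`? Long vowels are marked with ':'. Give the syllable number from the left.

Classical Latin: stress the penult if heavy (long vowel or closed), else the antepenult.
Weights: 3 sed H, 4 na L, 5 bu:t H.
The penult (syllable 4, na) is light, so stress falls on the antepenult (syllable 3, sed).
Stress on syllable 3: ta.nod.ˈsed.na.bu:t.

3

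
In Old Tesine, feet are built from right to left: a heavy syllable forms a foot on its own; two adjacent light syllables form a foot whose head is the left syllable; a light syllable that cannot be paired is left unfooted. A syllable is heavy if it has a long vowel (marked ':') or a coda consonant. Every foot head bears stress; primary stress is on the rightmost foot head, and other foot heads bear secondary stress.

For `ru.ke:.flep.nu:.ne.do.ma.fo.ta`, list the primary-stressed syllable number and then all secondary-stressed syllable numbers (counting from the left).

primary 8, secondary 2, 3, 4, 6

Weights: 1 ru L, 2 ke: H, 3 flep H, 4 nu: H, 5 ne L, 6 do L, 7 ma L, 8 fo L, 9 ta L.
Parse right to left (heavy = foot alone; LL = one foot; stranded L unfooted): ru (ˈke:) (ˈflep) (ˈnu:) ne (ˈdo.ma) (ˈfo.ta).
Foot heads: 2, 3, 4, 6, 8.
Primary stress on the rightmost head = syllable 8.
Secondary stress on 2, 3, 4, 6: ru.ˌke:.ˌflep.ˌnu:.ne.ˌdo.ma.ˈfo.ta.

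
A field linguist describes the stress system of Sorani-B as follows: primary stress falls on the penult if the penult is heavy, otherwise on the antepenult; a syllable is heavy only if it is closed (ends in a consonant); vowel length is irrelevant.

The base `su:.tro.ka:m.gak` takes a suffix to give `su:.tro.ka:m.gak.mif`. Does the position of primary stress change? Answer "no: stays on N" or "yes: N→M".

Base `su:.tro.ka:m.gak` (4 syllables):
  Weights: 2 tro L, 3 ka:m H, 4 gak H.
  The penult (syllable 3, ka:m) is heavy, so it takes stress.
  → primary stress on syllable 3.
Suffixed `su:.tro.ka:m.gak.mif` (5 syllables):
  Weights: 3 ka:m H, 4 gak H, 5 mif H.
  The penult (syllable 4, gak) is heavy, so it takes stress.
  → primary stress on syllable 4.

yes: 3→4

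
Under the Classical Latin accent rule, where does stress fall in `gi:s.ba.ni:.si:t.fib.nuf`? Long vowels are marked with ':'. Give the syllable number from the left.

5

Classical Latin: stress the penult if heavy (long vowel or closed), else the antepenult.
Weights: 4 si:t H, 5 fib H, 6 nuf H.
The penult (syllable 5, fib) is heavy, so it takes stress.
Stress on syllable 5: gi:s.ba.ni:.si:t.ˈfib.nuf.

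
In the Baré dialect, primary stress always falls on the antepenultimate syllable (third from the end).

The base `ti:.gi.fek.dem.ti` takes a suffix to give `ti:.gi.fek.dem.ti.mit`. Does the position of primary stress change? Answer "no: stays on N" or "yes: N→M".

yes: 3→4

Base `ti:.gi.fek.dem.ti` (5 syllables):
  The word has 5 syllables; the antepenultimate syllable (third from the end) is syllable 3 (fek).
  → primary stress on syllable 3.
Suffixed `ti:.gi.fek.dem.ti.mit` (6 syllables):
  The word has 6 syllables; the antepenultimate syllable (third from the end) is syllable 4 (dem).
  → primary stress on syllable 4.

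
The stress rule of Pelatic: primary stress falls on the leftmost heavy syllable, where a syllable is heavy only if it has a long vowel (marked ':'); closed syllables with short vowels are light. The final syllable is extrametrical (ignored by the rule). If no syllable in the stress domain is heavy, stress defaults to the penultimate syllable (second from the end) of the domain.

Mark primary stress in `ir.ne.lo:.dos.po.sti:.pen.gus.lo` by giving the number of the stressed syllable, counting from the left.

3

The final syllable (9, lo) is extrametrical; the stress domain is syllables 1–8.
Weights: 1 ir L, 2 ne L, 3 lo: H, 4 dos L, 5 po L, 6 sti: H, 7 pen L, 8 gus L.
Heavy syllables in the domain: 3, 6. The leftmost is syllable 3 (lo:).
Primary stress: syllable 3 → ir.ne.ˈlo:.dos.po.sti:.pen.gus.lo.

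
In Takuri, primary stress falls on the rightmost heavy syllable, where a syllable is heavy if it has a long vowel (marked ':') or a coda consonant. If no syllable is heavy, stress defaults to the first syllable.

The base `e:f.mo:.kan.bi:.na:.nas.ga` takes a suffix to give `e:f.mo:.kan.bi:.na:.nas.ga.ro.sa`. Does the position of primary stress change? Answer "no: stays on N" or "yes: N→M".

no: stays on 6

Base `e:f.mo:.kan.bi:.na:.nas.ga` (7 syllables):
  Weights: 1 e:f H, 2 mo: H, 3 kan H, 4 bi: H, 5 na: H, 6 nas H, 7 ga L.
  Heavy syllables in the domain: 1, 2, 3, 4, 5, 6. The rightmost is syllable 6 (nas).
  → primary stress on syllable 6.
Suffixed `e:f.mo:.kan.bi:.na:.nas.ga.ro.sa` (9 syllables):
  Weights: 1 e:f H, 2 mo: H, 3 kan H, 4 bi: H, 5 na: H, 6 nas H, 7 ga L, 8 ro L, 9 sa L.
  Heavy syllables in the domain: 1, 2, 3, 4, 5, 6. The rightmost is syllable 6 (nas).
  → primary stress on syllable 6.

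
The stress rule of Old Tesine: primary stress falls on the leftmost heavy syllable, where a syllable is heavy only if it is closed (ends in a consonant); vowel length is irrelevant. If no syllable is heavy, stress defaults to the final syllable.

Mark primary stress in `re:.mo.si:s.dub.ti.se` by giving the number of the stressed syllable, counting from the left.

Weights: 1 re: L, 2 mo L, 3 si:s H, 4 dub H, 5 ti L, 6 se L.
Heavy syllables in the domain: 3, 4. The leftmost is syllable 3 (si:s).
Primary stress: syllable 3 → re:.mo.ˈsi:s.dub.ti.se.

3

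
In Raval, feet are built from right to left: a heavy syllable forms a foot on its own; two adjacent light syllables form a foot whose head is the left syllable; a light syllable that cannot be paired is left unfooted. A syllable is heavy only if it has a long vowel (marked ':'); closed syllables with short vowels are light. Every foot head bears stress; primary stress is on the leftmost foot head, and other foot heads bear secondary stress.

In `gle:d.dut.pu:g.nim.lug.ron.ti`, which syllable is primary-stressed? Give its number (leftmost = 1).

1

Weights: 1 gle:d H, 2 dut L, 3 pu:g H, 4 nim L, 5 lug L, 6 ron L, 7 ti L.
Parse right to left (heavy = foot alone; LL = one foot; stranded L unfooted): (ˈgle:d) dut (ˈpu:g) (ˈnim.lug) (ˈron.ti).
Foot heads: 1, 3, 4, 6.
Primary stress on the leftmost head = syllable 1.
Primary stress: syllable 1 → ˈgle:d.dut.pu:g.nim.lug.ron.ti.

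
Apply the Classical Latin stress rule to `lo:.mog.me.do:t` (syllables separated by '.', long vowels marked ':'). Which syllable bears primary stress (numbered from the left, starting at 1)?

2

Classical Latin: stress the penult if heavy (long vowel or closed), else the antepenult.
Weights: 2 mog H, 3 me L, 4 do:t H.
The penult (syllable 3, me) is light, so stress falls on the antepenult (syllable 2, mog).
Stress on syllable 2: lo:.ˈmog.me.do:t.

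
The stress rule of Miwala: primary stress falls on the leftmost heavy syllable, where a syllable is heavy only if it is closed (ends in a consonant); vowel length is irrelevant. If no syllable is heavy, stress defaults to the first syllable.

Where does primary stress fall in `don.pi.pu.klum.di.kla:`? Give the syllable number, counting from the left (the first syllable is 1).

Weights: 1 don H, 2 pi L, 3 pu L, 4 klum H, 5 di L, 6 kla: L.
Heavy syllables in the domain: 1, 4. The leftmost is syllable 1 (don).
Primary stress: syllable 1 → ˈdon.pi.pu.klum.di.kla:.

1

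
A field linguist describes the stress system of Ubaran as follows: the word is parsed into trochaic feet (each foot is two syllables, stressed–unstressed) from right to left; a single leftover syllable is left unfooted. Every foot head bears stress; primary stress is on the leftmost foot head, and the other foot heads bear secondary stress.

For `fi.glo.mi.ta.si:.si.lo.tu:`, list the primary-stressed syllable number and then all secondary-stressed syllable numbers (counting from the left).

primary 1, secondary 3, 5, 7

Parse right to left into trochaic (ˈσσ) feet: (ˈfi.glo) (ˈmi.ta) (ˈsi:.si) (ˈlo.tu:).
Foot heads (stressed positions): 1, 3, 5, 7.
End Rule Leftmost: primary stress on the leftmost head = syllable 1.
Secondary stress on 3, 5, 7: ˈfi.glo.ˌmi.ta.ˌsi:.si.ˌlo.tu:.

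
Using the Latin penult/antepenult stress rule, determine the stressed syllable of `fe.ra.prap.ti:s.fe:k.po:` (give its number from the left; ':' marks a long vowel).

5

Classical Latin: stress the penult if heavy (long vowel or closed), else the antepenult.
Weights: 4 ti:s H, 5 fe:k H, 6 po: H.
The penult (syllable 5, fe:k) is heavy, so it takes stress.
Stress on syllable 5: fe.ra.prap.ti:s.ˈfe:k.po:.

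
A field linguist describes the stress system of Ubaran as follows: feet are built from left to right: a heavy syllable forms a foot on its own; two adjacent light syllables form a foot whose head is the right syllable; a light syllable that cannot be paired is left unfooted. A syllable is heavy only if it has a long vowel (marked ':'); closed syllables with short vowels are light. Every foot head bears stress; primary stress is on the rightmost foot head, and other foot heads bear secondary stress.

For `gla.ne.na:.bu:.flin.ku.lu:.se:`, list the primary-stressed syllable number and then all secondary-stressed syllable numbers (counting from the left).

primary 8, secondary 2, 3, 4, 6, 7

Weights: 1 gla L, 2 ne L, 3 na: H, 4 bu: H, 5 flin L, 6 ku L, 7 lu: H, 8 se: H.
Parse left to right (heavy = foot alone; LL = one foot; stranded L unfooted): (gla.ˈne) (ˈna:) (ˈbu:) (flin.ˈku) (ˈlu:) (ˈse:).
Foot heads: 2, 3, 4, 6, 7, 8.
Primary stress on the rightmost head = syllable 8.
Secondary stress on 2, 3, 4, 6, 7: gla.ˌne.ˌna:.ˌbu:.flin.ˌku.ˌlu:.ˈse:.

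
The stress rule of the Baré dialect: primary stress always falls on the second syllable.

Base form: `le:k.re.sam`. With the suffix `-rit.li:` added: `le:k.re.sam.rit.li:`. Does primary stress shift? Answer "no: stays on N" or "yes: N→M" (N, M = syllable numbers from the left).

Base `le:k.re.sam` (3 syllables):
  The word has 3 syllables; the second syllable is syllable 2 (re).
  → primary stress on syllable 2.
Suffixed `le:k.re.sam.rit.li:` (5 syllables):
  The word has 5 syllables; the second syllable is syllable 2 (re).
  → primary stress on syllable 2.

no: stays on 2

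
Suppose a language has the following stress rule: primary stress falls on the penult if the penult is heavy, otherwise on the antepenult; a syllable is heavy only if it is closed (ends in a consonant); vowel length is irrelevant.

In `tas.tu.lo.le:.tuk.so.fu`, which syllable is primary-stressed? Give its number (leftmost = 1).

5

Weights: 5 tuk H, 6 so L, 7 fu L.
The penult (syllable 6, so) is light, so stress falls on the antepenult (syllable 5, tuk).
Primary stress: syllable 5 → tas.tu.lo.le:.ˈtuk.so.fu.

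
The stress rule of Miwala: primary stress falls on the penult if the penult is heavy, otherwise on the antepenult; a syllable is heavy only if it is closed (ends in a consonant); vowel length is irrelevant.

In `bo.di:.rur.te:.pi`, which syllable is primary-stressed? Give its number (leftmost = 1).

Weights: 3 rur H, 4 te: L, 5 pi L.
The penult (syllable 4, te:) is light, so stress falls on the antepenult (syllable 3, rur).
Primary stress: syllable 3 → bo.di:.ˈrur.te:.pi.

3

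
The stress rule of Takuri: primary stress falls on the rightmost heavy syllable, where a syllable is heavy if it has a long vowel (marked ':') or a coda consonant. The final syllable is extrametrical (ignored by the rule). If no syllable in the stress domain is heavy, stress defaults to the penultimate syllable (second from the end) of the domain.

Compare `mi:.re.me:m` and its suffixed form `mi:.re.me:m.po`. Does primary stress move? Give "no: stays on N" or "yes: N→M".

Base `mi:.re.me:m` (3 syllables):
  The final syllable (3, me:m) is extrametrical; the stress domain is syllables 1–2.
  Weights: 1 mi: H, 2 re L.
  Heavy syllables in the domain: 1. The rightmost is syllable 1 (mi:).
  → primary stress on syllable 1.
Suffixed `mi:.re.me:m.po` (4 syllables):
  The final syllable (4, po) is extrametrical; the stress domain is syllables 1–3.
  Weights: 1 mi: H, 2 re L, 3 me:m H.
  Heavy syllables in the domain: 1, 3. The rightmost is syllable 3 (me:m).
  → primary stress on syllable 3.

yes: 1→3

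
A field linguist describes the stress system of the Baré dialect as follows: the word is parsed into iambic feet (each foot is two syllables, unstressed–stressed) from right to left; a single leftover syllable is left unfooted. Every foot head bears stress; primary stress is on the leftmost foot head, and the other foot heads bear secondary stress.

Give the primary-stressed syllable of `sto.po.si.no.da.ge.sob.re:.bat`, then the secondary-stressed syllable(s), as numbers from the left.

primary 3, secondary 5, 7, 9

Parse right to left into iambic (σˈσ) feet: sto (po.ˈsi) (no.ˈda) (ge.ˈsob) (re:.ˈbat). Syllable 1 is left unfooted.
Foot heads (stressed positions): 3, 5, 7, 9.
End Rule Leftmost: primary stress on the leftmost head = syllable 3.
Secondary stress on 5, 7, 9: sto.po.ˈsi.no.ˌda.ge.ˌsob.re:.ˌbat.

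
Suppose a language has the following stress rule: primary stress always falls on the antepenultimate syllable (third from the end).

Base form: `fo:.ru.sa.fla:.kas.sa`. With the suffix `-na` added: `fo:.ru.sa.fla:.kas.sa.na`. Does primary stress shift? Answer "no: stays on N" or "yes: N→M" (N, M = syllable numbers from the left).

yes: 4→5

Base `fo:.ru.sa.fla:.kas.sa` (6 syllables):
  The word has 6 syllables; the antepenultimate syllable (third from the end) is syllable 4 (fla:).
  → primary stress on syllable 4.
Suffixed `fo:.ru.sa.fla:.kas.sa.na` (7 syllables):
  The word has 7 syllables; the antepenultimate syllable (third from the end) is syllable 5 (kas).
  → primary stress on syllable 5.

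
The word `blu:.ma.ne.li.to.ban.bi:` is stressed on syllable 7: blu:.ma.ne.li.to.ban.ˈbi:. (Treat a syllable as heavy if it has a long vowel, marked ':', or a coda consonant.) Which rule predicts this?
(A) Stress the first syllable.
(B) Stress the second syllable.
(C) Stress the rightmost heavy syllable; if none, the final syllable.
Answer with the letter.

Rule A → syllable 1 (observed: 7).
Rule B → syllable 2 (observed: 7).
Rule C → syllable 7 ✓.

C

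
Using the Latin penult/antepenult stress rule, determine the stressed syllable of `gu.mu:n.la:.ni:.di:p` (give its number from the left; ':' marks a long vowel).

4

Classical Latin: stress the penult if heavy (long vowel or closed), else the antepenult.
Weights: 3 la: H, 4 ni: H, 5 di:p H.
The penult (syllable 4, ni:) is heavy, so it takes stress.
Stress on syllable 4: gu.mu:n.la:.ˈni:.di:p.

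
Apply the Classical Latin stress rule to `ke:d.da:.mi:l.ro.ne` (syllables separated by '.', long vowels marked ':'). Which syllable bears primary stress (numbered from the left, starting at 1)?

Classical Latin: stress the penult if heavy (long vowel or closed), else the antepenult.
Weights: 3 mi:l H, 4 ro L, 5 ne L.
The penult (syllable 4, ro) is light, so stress falls on the antepenult (syllable 3, mi:l).
Stress on syllable 3: ke:d.da:.ˈmi:l.ro.ne.

3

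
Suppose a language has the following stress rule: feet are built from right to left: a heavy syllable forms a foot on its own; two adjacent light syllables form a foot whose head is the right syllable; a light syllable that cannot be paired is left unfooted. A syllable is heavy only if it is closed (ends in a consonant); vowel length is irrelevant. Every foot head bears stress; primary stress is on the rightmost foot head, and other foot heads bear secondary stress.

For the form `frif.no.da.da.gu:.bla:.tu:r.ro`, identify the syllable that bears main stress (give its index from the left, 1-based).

7

Weights: 1 frif H, 2 no L, 3 da L, 4 da L, 5 gu: L, 6 bla: L, 7 tu:r H, 8 ro L.
Parse right to left (heavy = foot alone; LL = one foot; stranded L unfooted): (ˈfrif) no (da.ˈda) (gu:.ˈbla:) (ˈtu:r) ro.
Foot heads: 1, 4, 6, 7.
Primary stress on the rightmost head = syllable 7.
Primary stress: syllable 7 → frif.no.da.da.gu:.bla:.ˈtu:r.ro.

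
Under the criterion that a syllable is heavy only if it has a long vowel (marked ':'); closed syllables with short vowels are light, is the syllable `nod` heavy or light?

`nod`: short vowel, closed (coda /d/). Short vowel → light.

light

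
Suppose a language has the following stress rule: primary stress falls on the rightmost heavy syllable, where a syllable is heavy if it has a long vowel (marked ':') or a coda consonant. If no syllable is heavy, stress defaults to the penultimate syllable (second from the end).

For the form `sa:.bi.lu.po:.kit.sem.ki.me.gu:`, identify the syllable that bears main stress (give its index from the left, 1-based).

9

Weights: 1 sa: H, 2 bi L, 3 lu L, 4 po: H, 5 kit H, 6 sem H, 7 ki L, 8 me L, 9 gu: H.
Heavy syllables in the domain: 1, 4, 5, 6, 9. The rightmost is syllable 9 (gu:).
Primary stress: syllable 9 → sa:.bi.lu.po:.kit.sem.ki.me.ˈgu:.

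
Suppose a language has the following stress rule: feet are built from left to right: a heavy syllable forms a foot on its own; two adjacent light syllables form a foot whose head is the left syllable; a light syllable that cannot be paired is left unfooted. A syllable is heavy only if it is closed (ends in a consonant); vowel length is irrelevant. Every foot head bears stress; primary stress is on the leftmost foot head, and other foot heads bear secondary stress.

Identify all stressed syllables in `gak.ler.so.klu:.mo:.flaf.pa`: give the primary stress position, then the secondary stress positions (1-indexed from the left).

Weights: 1 gak H, 2 ler H, 3 so L, 4 klu: L, 5 mo: L, 6 flaf H, 7 pa L.
Parse left to right (heavy = foot alone; LL = one foot; stranded L unfooted): (ˈgak) (ˈler) (ˈso.klu:) mo: (ˈflaf) pa.
Foot heads: 1, 2, 3, 6.
Primary stress on the leftmost head = syllable 1.
Secondary stress on 2, 3, 6: ˈgak.ˌler.ˌso.klu:.mo:.ˌflaf.pa.

primary 1, secondary 2, 3, 6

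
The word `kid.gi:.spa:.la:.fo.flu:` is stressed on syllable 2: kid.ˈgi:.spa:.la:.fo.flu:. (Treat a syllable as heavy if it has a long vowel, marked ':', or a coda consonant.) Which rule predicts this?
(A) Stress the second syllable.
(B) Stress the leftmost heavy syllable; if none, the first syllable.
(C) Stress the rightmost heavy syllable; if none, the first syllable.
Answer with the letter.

Rule A → syllable 2 ✓.
Rule B → syllable 1 (observed: 2).
Rule C → syllable 6 (observed: 2).

A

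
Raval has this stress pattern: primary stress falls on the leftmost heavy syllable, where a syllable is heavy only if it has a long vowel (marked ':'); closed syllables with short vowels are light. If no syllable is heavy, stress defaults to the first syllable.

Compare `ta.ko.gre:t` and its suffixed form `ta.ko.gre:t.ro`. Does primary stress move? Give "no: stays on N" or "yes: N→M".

Base `ta.ko.gre:t` (3 syllables):
  Weights: 1 ta L, 2 ko L, 3 gre:t H.
  Heavy syllables in the domain: 3. The leftmost is syllable 3 (gre:t).
  → primary stress on syllable 3.
Suffixed `ta.ko.gre:t.ro` (4 syllables):
  Weights: 1 ta L, 2 ko L, 3 gre:t H, 4 ro L.
  Heavy syllables in the domain: 3. The leftmost is syllable 3 (gre:t).
  → primary stress on syllable 3.

no: stays on 3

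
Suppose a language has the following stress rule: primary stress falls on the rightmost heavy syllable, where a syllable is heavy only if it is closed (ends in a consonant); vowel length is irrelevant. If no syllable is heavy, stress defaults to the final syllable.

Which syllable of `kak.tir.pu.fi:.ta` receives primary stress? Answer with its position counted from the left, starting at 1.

2

Weights: 1 kak H, 2 tir H, 3 pu L, 4 fi: L, 5 ta L.
Heavy syllables in the domain: 1, 2. The rightmost is syllable 2 (tir).
Primary stress: syllable 2 → kak.ˈtir.pu.fi:.ta.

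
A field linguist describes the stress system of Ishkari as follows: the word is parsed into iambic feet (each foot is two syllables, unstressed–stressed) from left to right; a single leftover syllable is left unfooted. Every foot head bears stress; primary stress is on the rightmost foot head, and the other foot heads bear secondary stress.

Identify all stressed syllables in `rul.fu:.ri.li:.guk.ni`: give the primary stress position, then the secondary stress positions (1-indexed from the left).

primary 6, secondary 2, 4

Parse left to right into iambic (σˈσ) feet: (rul.ˈfu:) (ri.ˈli:) (guk.ˈni).
Foot heads (stressed positions): 2, 4, 6.
End Rule Rightmost: primary stress on the rightmost head = syllable 6.
Secondary stress on 2, 4: rul.ˌfu:.ri.ˌli:.guk.ˈni.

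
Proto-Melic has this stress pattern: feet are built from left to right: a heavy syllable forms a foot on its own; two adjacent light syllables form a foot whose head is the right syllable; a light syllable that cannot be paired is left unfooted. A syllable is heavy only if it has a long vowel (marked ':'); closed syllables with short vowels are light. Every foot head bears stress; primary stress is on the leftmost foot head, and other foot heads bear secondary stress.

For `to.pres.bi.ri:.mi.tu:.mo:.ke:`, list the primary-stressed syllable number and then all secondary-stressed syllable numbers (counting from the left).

Weights: 1 to L, 2 pres L, 3 bi L, 4 ri: H, 5 mi L, 6 tu: H, 7 mo: H, 8 ke: H.
Parse left to right (heavy = foot alone; LL = one foot; stranded L unfooted): (to.ˈpres) bi (ˈri:) mi (ˈtu:) (ˈmo:) (ˈke:).
Foot heads: 2, 4, 6, 7, 8.
Primary stress on the leftmost head = syllable 2.
Secondary stress on 4, 6, 7, 8: to.ˈpres.bi.ˌri:.mi.ˌtu:.ˌmo:.ˌke:.

primary 2, secondary 4, 6, 7, 8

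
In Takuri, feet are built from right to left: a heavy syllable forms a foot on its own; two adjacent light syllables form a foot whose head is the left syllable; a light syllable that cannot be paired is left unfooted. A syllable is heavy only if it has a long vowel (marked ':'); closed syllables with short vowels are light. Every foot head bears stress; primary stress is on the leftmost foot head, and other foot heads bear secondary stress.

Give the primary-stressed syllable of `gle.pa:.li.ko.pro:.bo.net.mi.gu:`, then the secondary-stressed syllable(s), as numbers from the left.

Weights: 1 gle L, 2 pa: H, 3 li L, 4 ko L, 5 pro: H, 6 bo L, 7 net L, 8 mi L, 9 gu: H.
Parse right to left (heavy = foot alone; LL = one foot; stranded L unfooted): gle (ˈpa:) (ˈli.ko) (ˈpro:) bo (ˈnet.mi) (ˈgu:).
Foot heads: 2, 3, 5, 7, 9.
Primary stress on the leftmost head = syllable 2.
Secondary stress on 3, 5, 7, 9: gle.ˈpa:.ˌli.ko.ˌpro:.bo.ˌnet.mi.ˌgu:.

primary 2, secondary 3, 5, 7, 9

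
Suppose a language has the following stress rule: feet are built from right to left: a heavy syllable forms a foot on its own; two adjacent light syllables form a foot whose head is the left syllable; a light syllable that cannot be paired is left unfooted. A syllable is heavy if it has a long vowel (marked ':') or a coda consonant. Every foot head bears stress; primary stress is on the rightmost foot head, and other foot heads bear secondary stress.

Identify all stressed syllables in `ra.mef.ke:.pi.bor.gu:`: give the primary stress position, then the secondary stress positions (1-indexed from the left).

primary 6, secondary 2, 3, 5

Weights: 1 ra L, 2 mef H, 3 ke: H, 4 pi L, 5 bor H, 6 gu: H.
Parse right to left (heavy = foot alone; LL = one foot; stranded L unfooted): ra (ˈmef) (ˈke:) pi (ˈbor) (ˈgu:).
Foot heads: 2, 3, 5, 6.
Primary stress on the rightmost head = syllable 6.
Secondary stress on 2, 3, 5: ra.ˌmef.ˌke:.pi.ˌbor.ˈgu:.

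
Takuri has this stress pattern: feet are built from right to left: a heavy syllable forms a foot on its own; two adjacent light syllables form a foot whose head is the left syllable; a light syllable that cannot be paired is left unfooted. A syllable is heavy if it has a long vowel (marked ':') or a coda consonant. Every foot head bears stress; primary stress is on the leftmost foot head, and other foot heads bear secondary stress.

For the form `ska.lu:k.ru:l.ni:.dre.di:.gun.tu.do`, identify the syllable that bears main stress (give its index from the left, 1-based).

2

Weights: 1 ska L, 2 lu:k H, 3 ru:l H, 4 ni: H, 5 dre L, 6 di: H, 7 gun H, 8 tu L, 9 do L.
Parse right to left (heavy = foot alone; LL = one foot; stranded L unfooted): ska (ˈlu:k) (ˈru:l) (ˈni:) dre (ˈdi:) (ˈgun) (ˈtu.do).
Foot heads: 2, 3, 4, 6, 7, 8.
Primary stress on the leftmost head = syllable 2.
Primary stress: syllable 2 → ska.ˈlu:k.ru:l.ni:.dre.di:.gun.tu.do.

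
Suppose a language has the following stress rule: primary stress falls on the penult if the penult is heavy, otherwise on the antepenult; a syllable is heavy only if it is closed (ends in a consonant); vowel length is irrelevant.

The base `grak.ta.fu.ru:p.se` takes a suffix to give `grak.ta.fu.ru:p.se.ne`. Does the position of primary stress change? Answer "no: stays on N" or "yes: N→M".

Base `grak.ta.fu.ru:p.se` (5 syllables):
  Weights: 3 fu L, 4 ru:p H, 5 se L.
  The penult (syllable 4, ru:p) is heavy, so it takes stress.
  → primary stress on syllable 4.
Suffixed `grak.ta.fu.ru:p.se.ne` (6 syllables):
  Weights: 4 ru:p H, 5 se L, 6 ne L.
  The penult (syllable 5, se) is light, so stress falls on the antepenult (syllable 4, ru:p).
  → primary stress on syllable 4.

no: stays on 4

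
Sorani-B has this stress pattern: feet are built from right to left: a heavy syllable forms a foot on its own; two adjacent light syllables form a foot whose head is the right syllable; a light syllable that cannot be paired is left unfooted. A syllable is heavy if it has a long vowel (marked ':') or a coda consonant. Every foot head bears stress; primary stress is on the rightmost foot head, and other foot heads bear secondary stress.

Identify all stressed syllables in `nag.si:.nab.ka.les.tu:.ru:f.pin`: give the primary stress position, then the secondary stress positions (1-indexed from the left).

primary 8, secondary 1, 2, 3, 5, 6, 7

Weights: 1 nag H, 2 si: H, 3 nab H, 4 ka L, 5 les H, 6 tu: H, 7 ru:f H, 8 pin H.
Parse right to left (heavy = foot alone; LL = one foot; stranded L unfooted): (ˈnag) (ˈsi:) (ˈnab) ka (ˈles) (ˈtu:) (ˈru:f) (ˈpin).
Foot heads: 1, 2, 3, 5, 6, 7, 8.
Primary stress on the rightmost head = syllable 8.
Secondary stress on 1, 2, 3, 5, 6, 7: ˌnag.ˌsi:.ˌnab.ka.ˌles.ˌtu:.ˌru:f.ˈpin.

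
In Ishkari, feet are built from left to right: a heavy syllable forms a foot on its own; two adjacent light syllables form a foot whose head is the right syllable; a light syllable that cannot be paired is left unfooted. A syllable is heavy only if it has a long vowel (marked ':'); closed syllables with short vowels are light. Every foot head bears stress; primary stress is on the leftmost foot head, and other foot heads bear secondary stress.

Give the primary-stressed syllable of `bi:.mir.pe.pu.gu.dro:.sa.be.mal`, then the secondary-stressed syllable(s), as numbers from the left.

Weights: 1 bi: H, 2 mir L, 3 pe L, 4 pu L, 5 gu L, 6 dro: H, 7 sa L, 8 be L, 9 mal L.
Parse left to right (heavy = foot alone; LL = one foot; stranded L unfooted): (ˈbi:) (mir.ˈpe) (pu.ˈgu) (ˈdro:) (sa.ˈbe) mal.
Foot heads: 1, 3, 5, 6, 8.
Primary stress on the leftmost head = syllable 1.
Secondary stress on 3, 5, 6, 8: ˈbi:.mir.ˌpe.pu.ˌgu.ˌdro:.sa.ˌbe.mal.

primary 1, secondary 3, 5, 6, 8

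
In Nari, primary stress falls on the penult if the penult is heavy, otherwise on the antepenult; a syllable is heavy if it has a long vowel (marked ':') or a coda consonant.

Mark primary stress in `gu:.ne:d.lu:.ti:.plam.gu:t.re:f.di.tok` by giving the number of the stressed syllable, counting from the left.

7

Weights: 7 re:f H, 8 di L, 9 tok H.
The penult (syllable 8, di) is light, so stress falls on the antepenult (syllable 7, re:f).
Primary stress: syllable 7 → gu:.ne:d.lu:.ti:.plam.gu:t.ˈre:f.di.tok.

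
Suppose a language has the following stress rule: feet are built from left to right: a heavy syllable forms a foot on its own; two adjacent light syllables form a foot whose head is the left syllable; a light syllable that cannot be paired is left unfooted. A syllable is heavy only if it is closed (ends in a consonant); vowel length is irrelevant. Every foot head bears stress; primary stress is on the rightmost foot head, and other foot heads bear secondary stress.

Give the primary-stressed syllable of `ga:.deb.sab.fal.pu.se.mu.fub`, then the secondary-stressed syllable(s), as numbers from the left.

primary 8, secondary 2, 3, 4, 5

Weights: 1 ga: L, 2 deb H, 3 sab H, 4 fal H, 5 pu L, 6 se L, 7 mu L, 8 fub H.
Parse left to right (heavy = foot alone; LL = one foot; stranded L unfooted): ga: (ˈdeb) (ˈsab) (ˈfal) (ˈpu.se) mu (ˈfub).
Foot heads: 2, 3, 4, 5, 8.
Primary stress on the rightmost head = syllable 8.
Secondary stress on 2, 3, 4, 5: ga:.ˌdeb.ˌsab.ˌfal.ˌpu.se.mu.ˈfub.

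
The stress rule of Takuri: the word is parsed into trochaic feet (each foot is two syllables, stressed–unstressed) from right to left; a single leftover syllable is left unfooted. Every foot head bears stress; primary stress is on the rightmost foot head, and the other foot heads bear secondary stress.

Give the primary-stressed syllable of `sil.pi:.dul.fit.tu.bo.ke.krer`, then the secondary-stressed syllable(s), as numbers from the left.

Parse right to left into trochaic (ˈσσ) feet: (ˈsil.pi:) (ˈdul.fit) (ˈtu.bo) (ˈke.krer).
Foot heads (stressed positions): 1, 3, 5, 7.
End Rule Rightmost: primary stress on the rightmost head = syllable 7.
Secondary stress on 1, 3, 5: ˌsil.pi:.ˌdul.fit.ˌtu.bo.ˈke.krer.

primary 7, secondary 1, 3, 5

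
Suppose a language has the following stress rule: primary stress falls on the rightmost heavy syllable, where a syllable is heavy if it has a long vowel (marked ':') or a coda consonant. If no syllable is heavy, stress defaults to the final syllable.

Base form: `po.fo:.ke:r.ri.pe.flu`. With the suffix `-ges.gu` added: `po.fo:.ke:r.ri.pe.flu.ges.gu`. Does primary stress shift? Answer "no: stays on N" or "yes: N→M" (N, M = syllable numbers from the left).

yes: 3→7

Base `po.fo:.ke:r.ri.pe.flu` (6 syllables):
  Weights: 1 po L, 2 fo: H, 3 ke:r H, 4 ri L, 5 pe L, 6 flu L.
  Heavy syllables in the domain: 2, 3. The rightmost is syllable 3 (ke:r).
  → primary stress on syllable 3.
Suffixed `po.fo:.ke:r.ri.pe.flu.ges.gu` (8 syllables):
  Weights: 1 po L, 2 fo: H, 3 ke:r H, 4 ri L, 5 pe L, 6 flu L, 7 ges H, 8 gu L.
  Heavy syllables in the domain: 2, 3, 7. The rightmost is syllable 7 (ges).
  → primary stress on syllable 7.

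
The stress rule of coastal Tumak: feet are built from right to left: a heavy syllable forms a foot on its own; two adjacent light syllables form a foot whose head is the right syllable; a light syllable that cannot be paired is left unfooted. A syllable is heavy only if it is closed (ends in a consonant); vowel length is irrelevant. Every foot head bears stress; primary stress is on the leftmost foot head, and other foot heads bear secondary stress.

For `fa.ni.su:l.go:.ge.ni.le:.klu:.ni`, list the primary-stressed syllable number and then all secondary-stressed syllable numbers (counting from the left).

Weights: 1 fa L, 2 ni L, 3 su:l H, 4 go: L, 5 ge L, 6 ni L, 7 le: L, 8 klu: L, 9 ni L.
Parse right to left (heavy = foot alone; LL = one foot; stranded L unfooted): (fa.ˈni) (ˈsu:l) (go:.ˈge) (ni.ˈle:) (klu:.ˈni).
Foot heads: 2, 3, 5, 7, 9.
Primary stress on the leftmost head = syllable 2.
Secondary stress on 3, 5, 7, 9: fa.ˈni.ˌsu:l.go:.ˌge.ni.ˌle:.klu:.ˌni.

primary 2, secondary 3, 5, 7, 9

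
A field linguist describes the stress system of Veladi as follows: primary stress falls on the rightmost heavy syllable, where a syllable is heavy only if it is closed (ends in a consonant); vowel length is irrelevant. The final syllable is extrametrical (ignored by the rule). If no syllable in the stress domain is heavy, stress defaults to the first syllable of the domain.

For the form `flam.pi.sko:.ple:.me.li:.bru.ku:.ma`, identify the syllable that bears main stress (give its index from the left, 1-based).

1

The final syllable (9, ma) is extrametrical; the stress domain is syllables 1–8.
Weights: 1 flam H, 2 pi L, 3 sko: L, 4 ple: L, 5 me L, 6 li: L, 7 bru L, 8 ku: L.
Heavy syllables in the domain: 1. The rightmost is syllable 1 (flam).
Primary stress: syllable 1 → ˈflam.pi.sko:.ple:.me.li:.bru.ku:.ma.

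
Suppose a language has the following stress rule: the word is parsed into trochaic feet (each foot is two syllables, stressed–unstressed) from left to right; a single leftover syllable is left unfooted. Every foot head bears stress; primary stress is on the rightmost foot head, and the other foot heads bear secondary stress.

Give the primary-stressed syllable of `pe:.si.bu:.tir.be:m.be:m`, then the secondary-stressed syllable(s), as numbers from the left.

Parse left to right into trochaic (ˈσσ) feet: (ˈpe:.si) (ˈbu:.tir) (ˈbe:m.be:m).
Foot heads (stressed positions): 1, 3, 5.
End Rule Rightmost: primary stress on the rightmost head = syllable 5.
Secondary stress on 1, 3: ˌpe:.si.ˌbu:.tir.ˈbe:m.be:m.

primary 5, secondary 1, 3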